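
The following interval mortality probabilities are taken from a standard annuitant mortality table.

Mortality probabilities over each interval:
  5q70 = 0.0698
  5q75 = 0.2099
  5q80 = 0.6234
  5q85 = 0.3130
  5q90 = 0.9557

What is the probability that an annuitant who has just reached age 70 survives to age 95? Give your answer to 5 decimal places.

0.00842

Survival from 70 to 95 is the product of surviving each interval: (1 − 0.0698) × (1 − 0.2099) × (1 − 0.6234) × (1 − 0.3130) × (1 − 0.9557).
= 0.9302 × 0.7901 × 0.3766 × 0.6870 × 0.0443 = 0.008424.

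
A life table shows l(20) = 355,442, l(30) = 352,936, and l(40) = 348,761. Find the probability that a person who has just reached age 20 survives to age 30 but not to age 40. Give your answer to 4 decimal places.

This is the probability of reaching 30 but not 40, conditional on being alive at 20: (l(30) − l(40)) / l(20).
= (352,936 − 348,761) / 355,442 = 4,175 / 355,442 = 0.011746.

0.0117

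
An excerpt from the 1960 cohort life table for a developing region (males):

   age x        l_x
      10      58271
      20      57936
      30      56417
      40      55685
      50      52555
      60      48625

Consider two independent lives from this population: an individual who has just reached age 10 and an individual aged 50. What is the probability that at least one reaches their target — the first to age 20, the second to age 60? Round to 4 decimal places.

p₁ = l_20/l_10 = 57936/58271 = 0.994251; p₂ = l_60/l_50 = 48625/52555 = 0.925221.
P(at least one) = 1 − (1−p₁)(1−p₂) = 1 − 0.005749 × 0.074779 = 0.999570.

0.9996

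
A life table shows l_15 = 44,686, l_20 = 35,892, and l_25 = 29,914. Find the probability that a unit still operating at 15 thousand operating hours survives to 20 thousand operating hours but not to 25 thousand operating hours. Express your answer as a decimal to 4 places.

This is the probability of reaching 20 but not 25, conditional on being operational at 15: (l_20 − l_25) / l_15.
= (35,892 − 29,914) / 44,686 = 5,978 / 44,686 = 0.133778.

0.1338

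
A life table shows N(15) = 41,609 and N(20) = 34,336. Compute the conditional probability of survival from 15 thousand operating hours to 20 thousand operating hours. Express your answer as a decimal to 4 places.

The conditional survival probability is N(20)/N(15) = 34,336/41,609 = 0.825206.

0.8252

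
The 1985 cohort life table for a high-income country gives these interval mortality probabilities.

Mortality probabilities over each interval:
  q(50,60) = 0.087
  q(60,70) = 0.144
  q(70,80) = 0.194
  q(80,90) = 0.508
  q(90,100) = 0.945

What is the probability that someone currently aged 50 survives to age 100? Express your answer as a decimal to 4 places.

0.0170

The overall survival probability is (1 − 0.087) × (1 − 0.144) × (1 − 0.194) × (1 − 0.508) × (1 − 0.945).
= 0.913 × 0.856 × 0.806 × 0.492 × 0.055 = 0.017045.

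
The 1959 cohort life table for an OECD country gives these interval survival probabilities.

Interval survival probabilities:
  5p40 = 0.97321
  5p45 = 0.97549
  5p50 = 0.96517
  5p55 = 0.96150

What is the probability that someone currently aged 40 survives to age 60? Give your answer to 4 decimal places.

20p40 = 0.97321 × 0.97549 × 0.96517 × 0.96150.
= 0.881013.

0.8810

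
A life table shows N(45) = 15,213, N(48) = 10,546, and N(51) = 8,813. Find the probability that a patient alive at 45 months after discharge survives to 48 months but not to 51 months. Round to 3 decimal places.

This is the probability of reaching 48 but not 51, conditional on being alive at 45: (N(48) − N(51)) / N(45).
= (10,546 − 8,813) / 15,213 = 1,733 / 15,213 = 0.113916.

0.114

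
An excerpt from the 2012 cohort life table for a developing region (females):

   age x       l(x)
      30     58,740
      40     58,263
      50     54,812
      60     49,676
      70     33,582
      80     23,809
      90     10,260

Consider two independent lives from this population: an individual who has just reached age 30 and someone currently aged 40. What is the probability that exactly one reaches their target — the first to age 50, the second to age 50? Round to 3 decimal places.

p₁ = l(50)/l(30) = 54,812/58,740 = 0.933129; p₂ = l(50)/l(40) = 54,812/58,263 = 0.940769.
P(exactly one) = p₁(1−p₂) + (1−p₁)p₂ = 0.055270 + 0.062910 = 0.118180.

0.118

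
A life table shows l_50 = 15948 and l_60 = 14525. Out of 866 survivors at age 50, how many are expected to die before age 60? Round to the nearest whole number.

The relevant probability is 1 − 14525/15948 = 0.089227.
Expected number = 866 × 0.089227 = 77.

77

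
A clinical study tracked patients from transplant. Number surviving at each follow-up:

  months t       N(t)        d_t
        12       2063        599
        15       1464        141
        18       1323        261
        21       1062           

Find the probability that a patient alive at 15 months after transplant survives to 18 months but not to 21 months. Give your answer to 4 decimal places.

This is the probability of reaching 18 but not 21, conditional on being alive at 15: (N(18) − N(21)) / N(15).
= (1323 − 1062) / 1464 = 261 / 1464 = 0.178279.

0.1783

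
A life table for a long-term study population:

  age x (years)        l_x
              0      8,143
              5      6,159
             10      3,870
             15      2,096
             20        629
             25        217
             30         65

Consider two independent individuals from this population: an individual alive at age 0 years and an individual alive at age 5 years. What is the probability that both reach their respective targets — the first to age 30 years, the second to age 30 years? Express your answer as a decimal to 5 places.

p₁ = l_30/l_0 = 65/8,143 = 0.007982; p₂ = l_30/l_5 = 65/6,159 = 0.010554.
P(both) = p₁ × p₂ = 0.007982 × 0.010554 = 0.000084.

0.00008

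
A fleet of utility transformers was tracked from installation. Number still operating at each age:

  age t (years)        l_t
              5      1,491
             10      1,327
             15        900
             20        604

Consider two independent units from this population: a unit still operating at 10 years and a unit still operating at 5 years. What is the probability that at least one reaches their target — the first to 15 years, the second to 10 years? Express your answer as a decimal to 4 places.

p₁ = l_15/l_10 = 900/1,327 = 0.678222; p₂ = l_10/l_5 = 1,327/1,491 = 0.890007.
P(at least one) = 1 − (1−p₁)(1−p₂) = 1 − 0.321778 × 0.109993 = 0.964607.

0.9646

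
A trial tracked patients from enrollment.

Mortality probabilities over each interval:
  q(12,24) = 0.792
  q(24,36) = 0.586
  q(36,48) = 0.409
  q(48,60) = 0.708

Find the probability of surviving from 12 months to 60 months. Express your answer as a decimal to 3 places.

0.015

Chaining the interval survival probabilities: (1 − 0.792) × (1 − 0.586) × (1 − 0.409) × (1 − 0.708).
= 0.208 × 0.414 × 0.591 × 0.292 = 0.014861.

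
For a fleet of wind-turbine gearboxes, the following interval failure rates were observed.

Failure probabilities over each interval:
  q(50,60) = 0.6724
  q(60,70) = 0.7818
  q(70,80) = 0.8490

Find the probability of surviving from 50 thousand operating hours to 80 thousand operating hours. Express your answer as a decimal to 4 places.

0.0108

The overall survival probability is (1 − 0.6724) × (1 − 0.7818) × (1 − 0.8490).
= 0.3276 × 0.2182 × 0.1510 = 0.010794.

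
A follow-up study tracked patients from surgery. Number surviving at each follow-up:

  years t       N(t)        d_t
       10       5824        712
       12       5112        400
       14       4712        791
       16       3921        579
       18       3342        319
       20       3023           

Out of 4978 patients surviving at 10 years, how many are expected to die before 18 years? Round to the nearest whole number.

The relevant probability is 1 − 3342/5824 = 0.426168.
Expected number = 4978 × 0.426168 = 2121.

2121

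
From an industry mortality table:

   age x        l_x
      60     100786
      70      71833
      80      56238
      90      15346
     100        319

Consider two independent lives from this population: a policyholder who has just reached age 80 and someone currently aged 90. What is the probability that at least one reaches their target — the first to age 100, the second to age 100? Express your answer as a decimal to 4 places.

p₁ = l_100/l_80 = 319/56238 = 0.005672; p₂ = l_100/l_90 = 319/15346 = 0.020787.
P(at least one) = 1 − (1−p₁)(1−p₂) = 1 − 0.994328 × 0.979213 = 0.026341.

0.0263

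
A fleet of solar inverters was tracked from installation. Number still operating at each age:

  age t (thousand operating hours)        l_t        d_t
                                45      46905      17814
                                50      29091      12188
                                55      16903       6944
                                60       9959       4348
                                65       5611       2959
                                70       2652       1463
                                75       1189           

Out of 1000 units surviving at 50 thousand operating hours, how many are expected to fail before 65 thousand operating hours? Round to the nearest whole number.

The relevant probability is 1 − 5611/29091 = 0.807122.
Expected number = 1000 × 0.807122 = 807.

807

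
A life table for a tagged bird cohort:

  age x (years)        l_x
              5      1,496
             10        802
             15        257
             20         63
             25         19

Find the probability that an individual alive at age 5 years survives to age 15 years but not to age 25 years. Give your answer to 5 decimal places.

This is the probability of reaching 15 but not 25, conditional on being alive at 5: (l_15 − l_25) / l_5.
= (257 − 19) / 1,496 = 238 / 1,496 = 0.159091.

0.15909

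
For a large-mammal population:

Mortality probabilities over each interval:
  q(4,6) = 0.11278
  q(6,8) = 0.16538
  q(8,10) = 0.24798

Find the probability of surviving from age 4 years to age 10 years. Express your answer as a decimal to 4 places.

The overall survival probability is (1 − 0.11278) × (1 − 0.16538) × (1 − 0.24798).
= 0.88722 × 0.83462 × 0.75202 = 0.556864.

0.5569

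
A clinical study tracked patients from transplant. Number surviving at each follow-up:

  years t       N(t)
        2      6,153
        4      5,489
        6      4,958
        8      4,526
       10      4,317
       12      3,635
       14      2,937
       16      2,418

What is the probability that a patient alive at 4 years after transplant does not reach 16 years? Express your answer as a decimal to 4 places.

0.5595

P(die before 16 | alive at 4) = 1 − N(16)/N(4) = 1 − 2,418/5,489 = (3,071)/5,489 = 0.559483.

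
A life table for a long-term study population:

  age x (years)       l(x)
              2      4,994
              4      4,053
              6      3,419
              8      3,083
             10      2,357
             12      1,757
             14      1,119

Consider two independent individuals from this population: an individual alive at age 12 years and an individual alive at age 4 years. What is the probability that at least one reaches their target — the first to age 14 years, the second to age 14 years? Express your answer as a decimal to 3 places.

p₁ = l(14)/l(12) = 1,119/1,757 = 0.636881; p₂ = l(14)/l(4) = 1,119/4,053 = 0.276092.
P(at least one) = 1 − (1−p₁)(1−p₂) = 1 − 0.363119 × 0.723908 = 0.737135.

0.737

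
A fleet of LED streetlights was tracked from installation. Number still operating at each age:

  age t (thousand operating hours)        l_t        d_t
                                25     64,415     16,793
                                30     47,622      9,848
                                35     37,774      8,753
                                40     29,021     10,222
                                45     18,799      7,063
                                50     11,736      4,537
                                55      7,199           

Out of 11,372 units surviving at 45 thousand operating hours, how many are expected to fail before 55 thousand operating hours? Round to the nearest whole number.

7017

The relevant probability is 1 − 7,199/18,799 = 0.617054.
Expected number = 11,372 × 0.617054 = 7017.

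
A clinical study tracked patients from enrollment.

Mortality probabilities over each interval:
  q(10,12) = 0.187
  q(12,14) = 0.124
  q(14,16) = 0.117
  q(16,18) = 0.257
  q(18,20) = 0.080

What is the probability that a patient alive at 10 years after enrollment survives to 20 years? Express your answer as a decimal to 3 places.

0.430

Chaining the interval survival probabilities: (1 − 0.187) × (1 − 0.124) × (1 − 0.117) × (1 − 0.257) × (1 − 0.080).
= 0.813 × 0.876 × 0.883 × 0.743 × 0.920 = 0.429865.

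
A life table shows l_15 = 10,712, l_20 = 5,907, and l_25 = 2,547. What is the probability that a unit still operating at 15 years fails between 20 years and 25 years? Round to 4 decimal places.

0.3137

This is the probability of reaching 20 but not 25, conditional on being operational at 15: (l_20 − l_25) / l_15.
= (5,907 − 2,547) / 10,712 = 3,360 / 10,712 = 0.313667.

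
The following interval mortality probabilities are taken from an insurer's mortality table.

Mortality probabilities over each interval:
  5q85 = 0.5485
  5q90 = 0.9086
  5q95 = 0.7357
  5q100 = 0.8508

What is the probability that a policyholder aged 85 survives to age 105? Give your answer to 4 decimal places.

20p85 = (1 − 0.5485) × (1 − 0.9086) × (1 − 0.7357) × (1 − 0.8508).
= 0.4515 × 0.0914 × 0.2643 × 0.1492 = 0.001627.

0.0016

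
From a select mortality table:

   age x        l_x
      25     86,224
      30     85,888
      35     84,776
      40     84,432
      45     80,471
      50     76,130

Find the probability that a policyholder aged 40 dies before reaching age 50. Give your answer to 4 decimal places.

P(die before 50 | alive at 40) = 1 − l_50/l_40 = 1 − 76,130/84,432 = (8,302)/84,432 = 0.098328.

0.0983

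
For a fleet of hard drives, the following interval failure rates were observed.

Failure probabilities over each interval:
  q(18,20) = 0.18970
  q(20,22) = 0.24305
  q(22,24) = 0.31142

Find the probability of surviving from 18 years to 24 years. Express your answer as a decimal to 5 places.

Survival from 18 to 24 is the product of surviving each interval: (1 − 0.18970) × (1 − 0.24305) × (1 − 0.31142).
= 0.81030 × 0.75695 × 0.68858 = 0.422345.

0.42235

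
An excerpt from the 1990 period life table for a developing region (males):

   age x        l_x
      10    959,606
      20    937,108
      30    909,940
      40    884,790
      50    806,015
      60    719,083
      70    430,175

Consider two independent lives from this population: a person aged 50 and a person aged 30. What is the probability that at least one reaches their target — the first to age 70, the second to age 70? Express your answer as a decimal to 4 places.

p₁ = l_70/l_50 = 430,175/806,015 = 0.533706; p₂ = l_70/l_30 = 430,175/909,940 = 0.472751.
P(at least one) = 1 − (1−p₁)(1−p₂) = 1 − 0.466294 × 0.527249 = 0.754147.

0.7541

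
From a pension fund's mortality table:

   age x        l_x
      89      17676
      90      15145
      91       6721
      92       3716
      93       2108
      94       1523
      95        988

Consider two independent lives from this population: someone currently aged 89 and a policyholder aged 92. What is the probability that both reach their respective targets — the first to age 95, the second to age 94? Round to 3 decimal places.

p₁ = l_95/l_89 = 988/17676 = 0.055895; p₂ = l_94/l_92 = 1523/3716 = 0.409849.
P(both) = p₁ × p₂ = 0.055895 × 0.409849 = 0.022909.

0.023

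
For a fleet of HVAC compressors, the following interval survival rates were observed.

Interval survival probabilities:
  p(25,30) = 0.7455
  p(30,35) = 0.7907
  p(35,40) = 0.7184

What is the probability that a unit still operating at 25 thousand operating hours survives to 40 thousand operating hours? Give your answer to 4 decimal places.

0.4235

The overall survival probability is 0.7455 × 0.7907 × 0.7184.
= 0.423473.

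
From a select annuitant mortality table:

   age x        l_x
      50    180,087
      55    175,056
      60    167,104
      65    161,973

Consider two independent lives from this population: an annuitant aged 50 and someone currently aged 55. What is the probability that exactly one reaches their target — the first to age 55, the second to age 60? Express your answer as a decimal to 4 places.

p₁ = l_55/l_50 = 175,056/180,087 = 0.972064; p₂ = l_60/l_55 = 167,104/175,056 = 0.954575.
P(exactly one) = p₁(1−p₂) + (1−p₁)p₂ = 0.044156 + 0.026667 = 0.070823.

0.0708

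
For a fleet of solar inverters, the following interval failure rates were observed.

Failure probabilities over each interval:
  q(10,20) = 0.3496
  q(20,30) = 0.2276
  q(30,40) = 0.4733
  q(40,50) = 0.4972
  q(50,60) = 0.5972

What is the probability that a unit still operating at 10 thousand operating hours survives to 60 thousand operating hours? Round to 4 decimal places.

0.0536

Chaining the interval survival probabilities: (1 − 0.3496) × (1 − 0.2276) × (1 − 0.4733) × (1 − 0.4972) × (1 − 0.5972).
= 0.6504 × 0.7724 × 0.5267 × 0.5028 × 0.4028 = 0.053588.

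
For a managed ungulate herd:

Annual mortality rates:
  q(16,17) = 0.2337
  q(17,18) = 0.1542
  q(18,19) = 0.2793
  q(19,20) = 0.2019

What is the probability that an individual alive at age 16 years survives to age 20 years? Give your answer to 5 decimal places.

Chaining the interval survival probabilities: (1 − 0.2337) × (1 − 0.1542) × (1 − 0.2793) × (1 − 0.2019).
= 0.7663 × 0.8458 × 0.7207 × 0.7981 = 0.372802.

0.37280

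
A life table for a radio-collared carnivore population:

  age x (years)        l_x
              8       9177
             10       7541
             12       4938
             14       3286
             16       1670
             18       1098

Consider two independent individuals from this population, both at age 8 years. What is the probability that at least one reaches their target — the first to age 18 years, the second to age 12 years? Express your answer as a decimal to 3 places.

p₁ = l_18/l_8 = 1098/9177 = 0.119647; p₂ = l_12/l_8 = 4938/9177 = 0.538084.
P(at least one) = 1 − (1−p₁)(1−p₂) = 1 − 0.880353 × 0.461916 = 0.593351.

0.593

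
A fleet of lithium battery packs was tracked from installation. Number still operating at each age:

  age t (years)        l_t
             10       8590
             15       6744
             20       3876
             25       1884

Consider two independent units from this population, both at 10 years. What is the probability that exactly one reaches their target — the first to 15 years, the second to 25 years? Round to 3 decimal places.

0.660

p₁ = l_15/l_10 = 6744/8590 = 0.785099; p₂ = l_25/l_10 = 1884/8590 = 0.219325.
P(exactly one) = p₁(1−p₂) + (1−p₁)p₂ = 0.612907 + 0.047133 = 0.660040.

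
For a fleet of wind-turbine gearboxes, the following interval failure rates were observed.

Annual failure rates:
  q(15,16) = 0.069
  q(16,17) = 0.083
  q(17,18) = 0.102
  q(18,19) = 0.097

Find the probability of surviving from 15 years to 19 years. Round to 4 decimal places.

0.6923

Chaining the interval survival probabilities: (1 − 0.069) × (1 − 0.083) × (1 − 0.102) × (1 − 0.097).
= 0.931 × 0.917 × 0.898 × 0.903 = 0.692282.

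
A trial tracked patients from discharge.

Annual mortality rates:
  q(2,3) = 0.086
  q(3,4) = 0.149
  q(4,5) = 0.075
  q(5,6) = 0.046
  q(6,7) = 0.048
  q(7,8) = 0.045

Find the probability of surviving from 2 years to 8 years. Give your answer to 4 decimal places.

The overall survival probability is (1 − 0.086) × (1 − 0.149) × (1 − 0.075) × (1 − 0.046) × (1 − 0.048) × (1 − 0.045).
= 0.914 × 0.851 × 0.925 × 0.954 × 0.952 × 0.955 = 0.624031.

0.6240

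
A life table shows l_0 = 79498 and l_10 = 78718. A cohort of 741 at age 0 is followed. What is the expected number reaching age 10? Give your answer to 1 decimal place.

733.7

The relevant probability is 78718/79498 = 0.990188.
Expected number = 741 × 0.990188 = 733.7.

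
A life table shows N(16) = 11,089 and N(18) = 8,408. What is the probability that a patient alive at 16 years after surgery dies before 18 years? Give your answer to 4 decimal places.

0.2418

P(die before 18 | alive at 16) = 1 − N(18)/N(16) = 1 − 8,408/11,089 = (2,681)/11,089 = 0.241771.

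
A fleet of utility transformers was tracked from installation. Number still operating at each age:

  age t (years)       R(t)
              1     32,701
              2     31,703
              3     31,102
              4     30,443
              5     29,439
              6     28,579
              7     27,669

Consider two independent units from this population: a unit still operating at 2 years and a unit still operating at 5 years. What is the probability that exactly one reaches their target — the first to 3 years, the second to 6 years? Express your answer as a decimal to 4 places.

p₁ = R(3)/R(2) = 31,102/31,703 = 0.981043; p₂ = R(6)/R(5) = 28,579/29,439 = 0.970787.
P(exactly one) = p₁(1−p₂) + (1−p₁)p₂ = 0.028659 + 0.018403 = 0.047062.

0.0471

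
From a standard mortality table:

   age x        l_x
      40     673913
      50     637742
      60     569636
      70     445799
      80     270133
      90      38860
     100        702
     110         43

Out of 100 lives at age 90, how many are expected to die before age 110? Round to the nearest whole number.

100

The relevant probability is 1 − 43/38860 = 0.998893.
Expected number = 100 × 0.998893 = 100.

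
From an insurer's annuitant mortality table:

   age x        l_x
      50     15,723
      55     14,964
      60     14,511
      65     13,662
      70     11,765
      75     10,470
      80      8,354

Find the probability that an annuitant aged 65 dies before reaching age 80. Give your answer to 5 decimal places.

P(die before 80 | alive at 65) = 1 − l_80/l_65 = 1 − 8,354/13,662 = (5,308)/13,662 = 0.388523.

0.38852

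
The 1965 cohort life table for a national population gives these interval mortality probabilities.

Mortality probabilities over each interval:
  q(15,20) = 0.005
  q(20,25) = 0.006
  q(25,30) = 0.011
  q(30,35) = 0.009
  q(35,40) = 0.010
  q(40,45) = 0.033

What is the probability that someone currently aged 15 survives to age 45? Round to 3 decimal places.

The overall survival probability is (1 − 0.005) × (1 − 0.006) × (1 − 0.011) × (1 − 0.009) × (1 − 0.010) × (1 − 0.033).
= 0.995 × 0.994 × 0.989 × 0.991 × 0.990 × 0.967 = 0.927985.

0.928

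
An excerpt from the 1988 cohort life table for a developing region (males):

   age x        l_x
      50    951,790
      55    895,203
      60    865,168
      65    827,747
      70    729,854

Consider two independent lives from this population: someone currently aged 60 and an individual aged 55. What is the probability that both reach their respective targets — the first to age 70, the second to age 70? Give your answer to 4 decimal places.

0.6878

p₁ = l_70/l_60 = 729,854/865,168 = 0.843598; p₂ = l_70/l_55 = 729,854/895,203 = 0.815294.
P(both) = p₁ × p₂ = 0.843598 × 0.815294 = 0.687780.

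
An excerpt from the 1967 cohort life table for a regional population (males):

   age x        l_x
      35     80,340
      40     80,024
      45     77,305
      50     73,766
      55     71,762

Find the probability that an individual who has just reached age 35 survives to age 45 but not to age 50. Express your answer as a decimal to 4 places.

We want 10|5q35 = (l_45 − l_50)/l_35.
This is the probability of reaching 45 but not 50, conditional on being alive at 35: (l_45 − l_50) / l_35.
= (77,305 − 73,766) / 80,340 = 3,539 / 80,340 = 0.044050.

0.0441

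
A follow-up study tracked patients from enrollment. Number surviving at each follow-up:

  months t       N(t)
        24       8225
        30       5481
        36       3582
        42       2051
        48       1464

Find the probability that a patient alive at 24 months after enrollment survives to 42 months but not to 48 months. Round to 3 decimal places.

This is the probability of reaching 42 but not 48, conditional on being alive at 24: (N(42) − N(48)) / N(24).
= (2051 − 1464) / 8225 = 587 / 8225 = 0.071368.

0.071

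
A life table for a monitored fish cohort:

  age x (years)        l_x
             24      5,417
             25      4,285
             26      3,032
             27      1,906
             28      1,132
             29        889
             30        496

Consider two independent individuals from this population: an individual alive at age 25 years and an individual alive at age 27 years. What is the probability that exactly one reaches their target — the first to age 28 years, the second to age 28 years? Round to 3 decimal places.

0.544

p₁ = l_28/l_25 = 1,132/4,285 = 0.264177; p₂ = l_28/l_27 = 1,132/1,906 = 0.593914.
P(exactly one) = p₁(1−p₂) + (1−p₁)p₂ = 0.107279 + 0.437016 = 0.544294.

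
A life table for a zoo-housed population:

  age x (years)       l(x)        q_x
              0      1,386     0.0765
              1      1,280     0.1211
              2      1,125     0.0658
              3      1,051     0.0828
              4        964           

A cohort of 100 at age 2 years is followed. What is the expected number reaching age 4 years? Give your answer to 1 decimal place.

85.7

The relevant probability is 964/1,125 = 0.856889.
Expected number = 100 × 0.856889 = 85.7.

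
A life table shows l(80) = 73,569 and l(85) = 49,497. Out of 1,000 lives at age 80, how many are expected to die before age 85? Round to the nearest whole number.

The relevant probability is 1 − 49,497/73,569 = 0.327203.
Expected number = 1,000 × 0.327203 = 327.

327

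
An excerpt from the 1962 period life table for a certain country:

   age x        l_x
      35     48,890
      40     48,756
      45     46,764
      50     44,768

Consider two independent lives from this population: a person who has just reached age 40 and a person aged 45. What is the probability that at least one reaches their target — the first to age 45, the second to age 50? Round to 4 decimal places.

0.9983

p₁ = l_45/l_40 = 46,764/48,756 = 0.959143; p₂ = l_50/l_45 = 44,768/46,764 = 0.957318.
P(at least one) = 1 − (1−p₁)(1−p₂) = 1 − 0.040857 × 0.042682 = 0.998256.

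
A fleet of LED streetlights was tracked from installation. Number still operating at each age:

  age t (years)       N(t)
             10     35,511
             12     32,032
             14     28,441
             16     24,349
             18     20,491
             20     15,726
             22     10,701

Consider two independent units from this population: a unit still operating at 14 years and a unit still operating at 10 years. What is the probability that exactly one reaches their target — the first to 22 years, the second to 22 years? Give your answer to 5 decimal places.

0.45083

p₁ = N(22)/N(14) = 10,701/28,441 = 0.376253; p₂ = N(22)/N(10) = 10,701/35,511 = 0.301343.
P(exactly one) = p₁(1−p₂) + (1−p₁)p₂ = 0.262872 + 0.187962 = 0.450834.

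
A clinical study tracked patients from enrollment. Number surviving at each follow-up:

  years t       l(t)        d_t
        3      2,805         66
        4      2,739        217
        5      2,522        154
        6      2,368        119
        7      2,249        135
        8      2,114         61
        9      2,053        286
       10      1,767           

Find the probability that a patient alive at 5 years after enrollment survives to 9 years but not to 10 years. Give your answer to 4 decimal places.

0.1134

This is the probability of reaching 9 but not 10, conditional on being alive at 5: (l(9) − l(10)) / l(5).
= (2,053 − 1,767) / 2,522 = 286 / 2,522 = 0.113402.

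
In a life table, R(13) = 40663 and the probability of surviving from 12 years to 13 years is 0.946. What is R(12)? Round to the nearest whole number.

42984

R(12) = R(13) / p = 40663 / 0.946 = 42984.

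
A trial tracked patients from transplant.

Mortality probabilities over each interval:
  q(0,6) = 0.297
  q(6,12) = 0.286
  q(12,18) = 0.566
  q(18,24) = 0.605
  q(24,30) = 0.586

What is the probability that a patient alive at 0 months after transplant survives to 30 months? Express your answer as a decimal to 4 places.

0.0356

The overall survival probability is (1 − 0.297) × (1 − 0.286) × (1 − 0.566) × (1 − 0.605) × (1 − 0.586).
= 0.703 × 0.714 × 0.434 × 0.395 × 0.414 = 0.035624.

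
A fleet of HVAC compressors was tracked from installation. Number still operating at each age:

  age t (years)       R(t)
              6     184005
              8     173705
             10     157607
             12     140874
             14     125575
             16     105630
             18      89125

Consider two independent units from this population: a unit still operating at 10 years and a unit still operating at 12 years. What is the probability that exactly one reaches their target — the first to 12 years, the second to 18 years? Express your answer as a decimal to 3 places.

0.396

p₁ = R(12)/R(10) = 140874/157607 = 0.893831; p₂ = R(18)/R(12) = 89125/140874 = 0.632658.
P(exactly one) = p₁(1−p₂) + (1−p₁)p₂ = 0.328342 + 0.067169 = 0.395510.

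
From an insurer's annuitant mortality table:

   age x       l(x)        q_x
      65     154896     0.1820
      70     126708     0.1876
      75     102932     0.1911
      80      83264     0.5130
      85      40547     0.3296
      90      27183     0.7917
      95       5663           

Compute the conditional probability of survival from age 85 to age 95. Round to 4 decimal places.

The conditional survival probability is l(95)/l(85) = 5663/40547 = 0.139665.

0.1397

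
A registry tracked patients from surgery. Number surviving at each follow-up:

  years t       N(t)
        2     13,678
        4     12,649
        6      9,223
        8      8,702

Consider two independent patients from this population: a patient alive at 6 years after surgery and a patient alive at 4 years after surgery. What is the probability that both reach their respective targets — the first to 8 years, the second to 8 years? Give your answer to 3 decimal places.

p₁ = N(8)/N(6) = 8,702/9,223 = 0.943511; p₂ = N(8)/N(4) = 8,702/12,649 = 0.687960.
P(both) = p₁ × p₂ = 0.943511 × 0.687960 = 0.649098.

0.649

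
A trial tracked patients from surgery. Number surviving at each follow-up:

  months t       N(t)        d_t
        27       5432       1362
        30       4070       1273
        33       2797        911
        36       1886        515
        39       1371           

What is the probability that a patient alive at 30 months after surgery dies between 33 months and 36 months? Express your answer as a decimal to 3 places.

This is the probability of reaching 33 but not 36, conditional on being alive at 30: (N(33) − N(36)) / N(30).
= (2797 − 1886) / 4070 = 911 / 4070 = 0.223833.

0.224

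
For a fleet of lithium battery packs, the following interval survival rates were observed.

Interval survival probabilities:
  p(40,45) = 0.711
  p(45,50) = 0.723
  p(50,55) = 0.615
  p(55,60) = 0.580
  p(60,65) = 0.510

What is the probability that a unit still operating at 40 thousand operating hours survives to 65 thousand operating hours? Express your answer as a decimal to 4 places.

0.0935

Survival from 40 to 65 is the product of surviving each interval: 0.711 × 0.723 × 0.615 × 0.580 × 0.510.
= 0.093515.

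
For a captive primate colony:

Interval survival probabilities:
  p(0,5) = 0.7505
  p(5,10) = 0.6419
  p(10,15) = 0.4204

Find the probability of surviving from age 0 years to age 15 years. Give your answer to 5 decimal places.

P(survive 0→15) = 0.7505 × 0.6419 × 0.4204.
= 0.202526.

0.20253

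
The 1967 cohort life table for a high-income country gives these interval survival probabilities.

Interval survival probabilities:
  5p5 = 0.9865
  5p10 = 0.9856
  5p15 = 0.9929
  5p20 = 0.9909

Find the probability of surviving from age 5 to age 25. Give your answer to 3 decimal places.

20p5 = 0.9865 × 0.9856 × 0.9929 × 0.9909.
= 0.956606.

0.957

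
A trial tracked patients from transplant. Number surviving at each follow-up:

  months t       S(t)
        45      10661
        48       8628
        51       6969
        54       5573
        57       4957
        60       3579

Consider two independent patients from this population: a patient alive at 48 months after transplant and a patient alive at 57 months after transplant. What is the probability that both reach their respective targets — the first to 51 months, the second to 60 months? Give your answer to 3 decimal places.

0.583

p₁ = S(51)/S(48) = 6969/8628 = 0.807719; p₂ = S(60)/S(57) = 3579/4957 = 0.722009.
P(both) = p₁ × p₂ = 0.807719 × 0.722009 = 0.583180.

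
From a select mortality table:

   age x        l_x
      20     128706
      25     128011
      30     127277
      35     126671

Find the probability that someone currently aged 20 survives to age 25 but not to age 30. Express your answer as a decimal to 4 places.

We want 5|5q20 = (l_25 − l_30)/l_20.
This is the probability of reaching 25 but not 30, conditional on being alive at 20: (l_25 − l_30) / l_20.
= (128011 − 127277) / 128706 = 734 / 128706 = 0.005703.

0.0057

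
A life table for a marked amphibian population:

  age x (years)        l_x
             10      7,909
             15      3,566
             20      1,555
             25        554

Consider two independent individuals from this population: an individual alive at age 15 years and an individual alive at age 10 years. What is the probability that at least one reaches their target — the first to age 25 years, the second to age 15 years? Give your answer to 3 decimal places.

0.536

p₁ = l_25/l_15 = 554/3,566 = 0.155356; p₂ = l_15/l_10 = 3,566/7,909 = 0.450879.
P(at least one) = 1 − (1−p₁)(1−p₂) = 1 − 0.844644 × 0.549121 = 0.536188.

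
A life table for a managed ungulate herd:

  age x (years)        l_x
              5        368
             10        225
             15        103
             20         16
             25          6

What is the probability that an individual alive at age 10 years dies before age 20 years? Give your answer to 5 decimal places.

P(die before 20 | alive at 10) = 1 − l_20/l_10 = 1 − 16/225 = (209)/225 = 0.928889.

0.92889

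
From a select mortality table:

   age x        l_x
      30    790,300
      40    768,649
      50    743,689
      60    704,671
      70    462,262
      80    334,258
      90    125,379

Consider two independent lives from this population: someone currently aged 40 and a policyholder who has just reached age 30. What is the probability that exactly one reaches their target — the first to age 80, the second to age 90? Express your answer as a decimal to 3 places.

0.456

p₁ = l_80/l_40 = 334,258/768,649 = 0.434864; p₂ = l_90/l_30 = 125,379/790,300 = 0.158647.
P(exactly one) = p₁(1−p₂) + (1−p₁)p₂ = 0.365874 + 0.089657 = 0.455531.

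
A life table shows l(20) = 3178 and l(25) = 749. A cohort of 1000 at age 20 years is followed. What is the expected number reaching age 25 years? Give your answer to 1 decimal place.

235.7

The relevant probability is 749/3178 = 0.235683.
Expected number = 1000 × 0.235683 = 235.7.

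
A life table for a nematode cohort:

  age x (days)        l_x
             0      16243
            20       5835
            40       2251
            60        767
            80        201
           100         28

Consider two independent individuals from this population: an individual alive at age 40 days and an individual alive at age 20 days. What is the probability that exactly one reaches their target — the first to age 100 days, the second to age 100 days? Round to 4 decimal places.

p₁ = l_100/l_40 = 28/2251 = 0.012439; p₂ = l_100/l_20 = 28/5835 = 0.004799.
P(exactly one) = p₁(1−p₂) + (1−p₁)p₂ = 0.012379 + 0.004739 = 0.017119.

0.0171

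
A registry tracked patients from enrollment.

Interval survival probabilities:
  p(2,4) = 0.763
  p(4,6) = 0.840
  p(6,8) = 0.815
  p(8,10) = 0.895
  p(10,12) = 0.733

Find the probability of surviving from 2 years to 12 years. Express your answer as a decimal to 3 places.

P(survive 2→12) = 0.763 × 0.840 × 0.815 × 0.895 × 0.733.
= 0.342680.

0.343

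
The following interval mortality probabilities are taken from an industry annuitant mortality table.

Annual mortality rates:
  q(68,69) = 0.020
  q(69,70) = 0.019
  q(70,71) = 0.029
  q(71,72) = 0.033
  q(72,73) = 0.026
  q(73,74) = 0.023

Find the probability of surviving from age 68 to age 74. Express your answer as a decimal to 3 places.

0.859

Chaining the interval survival probabilities: (1 − 0.020) × (1 − 0.019) × (1 − 0.029) × (1 − 0.033) × (1 − 0.026) × (1 − 0.023).
= 0.980 × 0.981 × 0.971 × 0.967 × 0.974 × 0.977 = 0.859002.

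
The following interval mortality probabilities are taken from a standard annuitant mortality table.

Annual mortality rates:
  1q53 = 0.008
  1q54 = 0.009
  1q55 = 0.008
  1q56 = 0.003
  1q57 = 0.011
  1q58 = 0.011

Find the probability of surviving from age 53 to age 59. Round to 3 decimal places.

The overall survival probability is (1 − 0.008) × (1 − 0.009) × (1 − 0.008) × (1 − 0.003) × (1 − 0.011) × (1 − 0.011).
= 0.992 × 0.991 × 0.992 × 0.997 × 0.989 × 0.989 = 0.951009.

0.951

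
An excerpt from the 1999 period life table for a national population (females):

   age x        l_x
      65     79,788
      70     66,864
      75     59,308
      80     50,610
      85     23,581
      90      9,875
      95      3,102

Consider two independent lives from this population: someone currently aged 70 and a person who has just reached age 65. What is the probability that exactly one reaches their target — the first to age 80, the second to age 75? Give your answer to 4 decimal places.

p₁ = l_80/l_70 = 50,610/66,864 = 0.756910; p₂ = l_75/l_65 = 59,308/79,788 = 0.743320.
P(exactly one) = p₁(1−p₂) + (1−p₁)p₂ = 0.194284 + 0.180694 = 0.374977.

0.3750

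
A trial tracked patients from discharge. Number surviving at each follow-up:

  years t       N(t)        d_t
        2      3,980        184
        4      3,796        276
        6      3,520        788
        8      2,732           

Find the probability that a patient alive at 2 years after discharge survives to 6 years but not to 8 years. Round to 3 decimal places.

0.198

This is the probability of reaching 6 but not 8, conditional on being alive at 2: (N(6) − N(8)) / N(2).
= (3,520 − 2,732) / 3,980 = 788 / 3,980 = 0.197990.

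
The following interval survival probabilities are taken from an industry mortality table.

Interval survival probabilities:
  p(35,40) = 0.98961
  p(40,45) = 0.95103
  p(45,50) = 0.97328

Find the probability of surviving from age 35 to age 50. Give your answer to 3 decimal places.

The overall survival probability is 0.98961 × 0.95103 × 0.97328.
= 0.916001.

0.916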